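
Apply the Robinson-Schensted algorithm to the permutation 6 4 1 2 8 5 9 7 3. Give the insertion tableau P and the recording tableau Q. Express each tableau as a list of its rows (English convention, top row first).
P = [[1, 2, 3, 7], [4, 5, 9], [6, 8]], Q = [[1, 4, 5, 7], [2, 6, 8], [3, 9]]

Insert each entry of the permutation into P by Schensted row insertion, recording in Q the position of each new cell.

Insert 6: appended to row 1. P = [[6]].
Insert 4: 4 bumps 6 from row 1; 6 starts row 2. P = [[4], [6]].
Insert 1: 1 bumps 4 from row 1; 4 bumps 6 from row 2; 6 starts row 3. P = [[1], [4], [6]].
Insert 2: appended to row 1. P = [[1, 2], [4], [6]].
Insert 8: appended to row 1. P = [[1, 2, 8], [4], [6]].
Insert 5: 5 bumps 8 from row 1; 8 appends to row 2. P = [[1, 2, 5], [4, 8], [6]].
Insert 9: appended to row 1. P = [[1, 2, 5, 9], [4, 8], [6]].
Insert 7: 7 bumps 9 from row 1; 9 appends to row 2. P = [[1, 2, 5, 7], [4, 8, 9], [6]].
Insert 3: 3 bumps 5 from row 1; 5 bumps 8 from row 2; 8 appends to row 3. P = [[1, 2, 3, 7], [4, 5, 9], [6, 8]].

So P = [[1, 2, 3, 7], [4, 5, 9], [6, 8]], Q = [[1, 4, 5, 7], [2, 6, 8], [3, 9]].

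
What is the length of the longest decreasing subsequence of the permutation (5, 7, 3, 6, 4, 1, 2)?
4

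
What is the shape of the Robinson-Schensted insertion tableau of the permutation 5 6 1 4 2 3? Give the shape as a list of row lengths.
[3, 2, 1]

Row-insert each entry into an empty tableau.

After inserting 5: P = [[5]].
After inserting 6: P = [[5, 6]].
After inserting 1: P = [[1, 6], [5]].
After inserting 4: P = [[1, 4], [5, 6]].
After inserting 2: P = [[1, 2], [4, 6], [5]].
After inserting 3: P = [[1, 2, 3], [4, 6], [5]].

The final insertion tableau P = [[1, 2, 3], [4, 6], [5]] has shape [3, 2, 1].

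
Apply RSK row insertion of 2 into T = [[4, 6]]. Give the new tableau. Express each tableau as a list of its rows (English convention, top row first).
In row 1, 2 replaces 4 (the leftmost entry greater than 2); 4 is bumped to row 2. 4 starts a new row 2. The new tableau is [[2, 6], [4]].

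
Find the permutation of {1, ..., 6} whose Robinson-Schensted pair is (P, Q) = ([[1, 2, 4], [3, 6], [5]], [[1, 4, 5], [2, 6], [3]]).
Reverse RSK: for i = n, n-1, ..., 1, locate i in Q, remove the corresponding corner cell from P, and reverse-bump its entry up through P; the value ejected from row 1 is w(i).

So w = 5 3 1 2 6 4.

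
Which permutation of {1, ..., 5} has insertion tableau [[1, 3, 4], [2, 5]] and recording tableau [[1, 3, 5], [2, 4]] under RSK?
Reverse RSK: for i = n, n-1, ..., 1, locate i in Q, remove the corresponding corner cell from P, and reverse-bump its entry up through P; the value ejected from row 1 is w(i).

So w = 2 1 5 3 4.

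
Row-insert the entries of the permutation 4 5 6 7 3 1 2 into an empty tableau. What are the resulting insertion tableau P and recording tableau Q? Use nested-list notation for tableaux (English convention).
P = [[1, 2, 6, 7], [3, 5], [4]], Q = [[1, 2, 3, 4], [5, 7], [6]]

Insert each entry of the permutation into P by Schensted row insertion, recording in Q the position of each new cell.

Insert 4: appended to row 1. P = [[4]].
Insert 5: appended to row 1. P = [[4, 5]].
Insert 6: appended to row 1. P = [[4, 5, 6]].
Insert 7: appended to row 1. P = [[4, 5, 6, 7]].
Insert 3: 3 bumps 4 from row 1; 4 starts row 2. P = [[3, 5, 6, 7], [4]].
Insert 1: 1 bumps 3 from row 1; 3 bumps 4 from row 2; 4 starts row 3. P = [[1, 5, 6, 7], [3], [4]].
Insert 2: 2 bumps 5 from row 1; 5 appends to row 2. P = [[1, 2, 6, 7], [3, 5], [4]].

So P = [[1, 2, 6, 7], [3, 5], [4]], Q = [[1, 2, 3, 4], [5, 7], [6]].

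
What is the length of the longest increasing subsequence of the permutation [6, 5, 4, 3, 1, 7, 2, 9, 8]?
3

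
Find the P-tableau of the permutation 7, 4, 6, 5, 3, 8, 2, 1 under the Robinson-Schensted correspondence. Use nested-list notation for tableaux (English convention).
P = [[1, 5, 8], [2], [3], [4], [6], [7]]

Insert 7: appended to row 1. P = [[7]].
Insert 4: 4 bumps 7 from row 1; 7 starts row 2. P = [[4], [7]].
Insert 6: appended to row 1. P = [[4, 6], [7]].
Insert 5: 5 bumps 6 from row 1; 6 bumps 7 from row 2; 7 starts row 3. P = [[4, 5], [6], [7]].
Insert 3: 3 bumps 4 from row 1; 4 bumps 6 from row 2; 6 bumps 7 from row 3; 7 starts row 4. P = [[3, 5], [4], [6], [7]].
Insert 8: appended to row 1. P = [[3, 5, 8], [4], [6], [7]].
Insert 2: 2 bumps 3 from row 1; 3 bumps 4 from row 2; 4 bumps 6 from row 3; 6 bumps 7 from row 4; 7 starts row 5. P = [[2, 5, 8], [3], [4], [6], [7]].
Insert 1: 1 bumps 2 from row 1; 2 bumps 3 from row 2; 3 bumps 4 from row 3; 4 bumps 6 from row 4; 6 bumps 7 from row 5; 7 starts row 6. P = [[1, 5, 8], [2], [3], [4], [6], [7]].

So P = [[1, 5, 8], [2], [3], [4], [6], [7]].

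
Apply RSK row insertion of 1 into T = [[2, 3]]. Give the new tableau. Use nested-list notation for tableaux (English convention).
In row 1, 1 replaces 2 (the leftmost entry greater than 1); 2 is bumped to row 2. 2 starts a new row 2. The new tableau is [[1, 3], [2]].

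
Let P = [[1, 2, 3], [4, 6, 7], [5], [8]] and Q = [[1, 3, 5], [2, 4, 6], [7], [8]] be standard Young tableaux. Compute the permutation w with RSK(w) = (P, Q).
5 1 6 2 8 7 4 3

Reverse the RSK construction: for i from n down to 1, find the cell of Q containing i, remove the entry at that cell from P, and reverse-bump it up through P; the value ejected from row 1 is w(i).

Step i=8: Q has 8 at row 4, column 1; remove 8 from row 4 of P and reverse-bump: 8 enters row 3 and ejects 5; 5 enters row 2 and ejects 4; 4 enters row 1 and ejects 3. So w(8) = 3. P is now [[1, 2, 4], [5, 6, 7], [8]].
Step i=7: Q has 7 at row 3, column 1; remove 8 from row 3 of P and reverse-bump: 8 enters row 2 and ejects 7; 7 enters row 1 and ejects 4. So w(7) = 4. P is now [[1, 2, 7], [5, 6, 8]].
Step i=6: Q has 6 at row 2, column 3; remove 8 from row 2 of P and reverse-bump: 8 enters row 1 and ejects 7. So w(6) = 7. P is now [[1, 2, 8], [5, 6]].
Step i=5: Q has 5 at row 1, column 3; remove that cell from P, ejecting 8. So w(5) = 8. P is now [[1, 2], [5, 6]].
Step i=4: Q has 4 at row 2, column 2; remove 6 from row 2 of P and reverse-bump: 6 enters row 1 and ejects 2. So w(4) = 2. P is now [[1, 6], [5]].
Step i=3: Q has 3 at row 1, column 2; remove that cell from P, ejecting 6. So w(3) = 6. P is now [[1], [5]].
Step i=2: Q has 2 at row 2, column 1; remove 5 from row 2 of P and reverse-bump: 5 enters row 1 and ejects 1. So w(2) = 1. P is now [[5]].
Step i=1: Q has 1 at row 1, column 1; remove that cell from P, ejecting 5. So w(1) = 5. P is now [].

So w = 5 1 6 2 8 7 4 3.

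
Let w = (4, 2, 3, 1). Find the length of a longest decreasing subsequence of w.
3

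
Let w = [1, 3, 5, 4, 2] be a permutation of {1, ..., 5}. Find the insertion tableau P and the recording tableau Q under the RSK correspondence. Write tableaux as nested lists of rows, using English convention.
Insert each entry of the permutation into P by Schensted row insertion, recording in Q the position of each new cell.

Insert 1: appended to row 1. P = [[1]].
Insert 3: appended to row 1. P = [[1, 3]].
Insert 5: appended to row 1. P = [[1, 3, 5]].
Insert 4: 4 bumps 5 from row 1; 5 starts row 2. P = [[1, 3, 4], [5]].
Insert 2: 2 bumps 3 from row 1; 3 bumps 5 from row 2; 5 starts row 3. P = [[1, 2, 4], [3], [5]].

So P = [[1, 2, 4], [3], [5]], Q = [[1, 2, 3], [4], [5]].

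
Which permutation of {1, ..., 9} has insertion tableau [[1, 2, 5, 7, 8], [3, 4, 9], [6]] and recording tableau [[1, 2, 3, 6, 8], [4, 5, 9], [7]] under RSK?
Reverse the RSK construction: for i from n down to 1, find the cell of Q containing i, remove the entry at that cell from P, and reverse-bump it up through P; the value ejected from row 1 is w(i).

Step i=9: Q has 9 at row 2, column 3; remove 9 from row 2 of P and reverse-bump: 9 enters row 1 and ejects 8. So w(9) = 8. P is now [[1, 2, 5, 7, 9], [3, 4], [6]].
Step i=8: Q has 8 at row 1, column 5; remove that cell from P, ejecting 9. So w(8) = 9. P is now [[1, 2, 5, 7], [3, 4], [6]].
Step i=7: Q has 7 at row 3, column 1; remove 6 from row 3 of P and reverse-bump: 6 enters row 2 and ejects 4; 4 enters row 1 and ejects 2. So w(7) = 2. P is now [[1, 4, 5, 7], [3, 6]].
Step i=6: Q has 6 at row 1, column 4; remove that cell from P, ejecting 7. So w(6) = 7. P is now [[1, 4, 5], [3, 6]].
Step i=5: Q has 5 at row 2, column 2; remove 6 from row 2 of P and reverse-bump: 6 enters row 1 and ejects 5. So w(5) = 5. P is now [[1, 4, 6], [3]].
Step i=4: Q has 4 at row 2, column 1; remove 3 from row 2 of P and reverse-bump: 3 enters row 1 and ejects 1. So w(4) = 1. P is now [[3, 4, 6]].
Step i=3: Q has 3 at row 1, column 3; remove that cell from P, ejecting 6. So w(3) = 6. P is now [[3, 4]].
Step i=2: Q has 2 at row 1, column 2; remove that cell from P, ejecting 4. So w(2) = 4. P is now [[3]].
Step i=1: Q has 1 at row 1, column 1; remove that cell from P, ejecting 3. So w(1) = 3. P is now [].

So w = 3 4 6 1 5 7 2 9 8.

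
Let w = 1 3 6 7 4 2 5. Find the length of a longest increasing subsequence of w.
4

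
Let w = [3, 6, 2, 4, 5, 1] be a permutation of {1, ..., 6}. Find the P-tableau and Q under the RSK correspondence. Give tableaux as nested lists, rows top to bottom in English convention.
P = [[1, 4, 5], [2, 6], [3]], Q = [[1, 2, 5], [3, 4], [6]]

Insert each entry of the permutation into P by Schensted row insertion, recording in Q the position of each new cell.

Insert 3: appended to row 1. P = [[3]].
Insert 6: appended to row 1. P = [[3, 6]].
Insert 2: 2 bumps 3 from row 1; 3 starts row 2. P = [[2, 6], [3]].
Insert 4: 4 bumps 6 from row 1; 6 appends to row 2. P = [[2, 4], [3, 6]].
Insert 5: appended to row 1. P = [[2, 4, 5], [3, 6]].
Insert 1: 1 bumps 2 from row 1; 2 bumps 3 from row 2; 3 starts row 3. P = [[1, 4, 5], [2, 6], [3]].

So P = [[1, 4, 5], [2, 6], [3]], Q = [[1, 2, 5], [3, 4], [6]].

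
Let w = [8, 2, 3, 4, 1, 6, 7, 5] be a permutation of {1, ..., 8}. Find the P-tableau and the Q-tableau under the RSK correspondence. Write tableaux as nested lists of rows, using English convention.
Insert each entry of the permutation into P by Schensted row insertion, recording in Q the position of each new cell.

After inserting 8: P = [[8]].
After inserting 2: P = [[2], [8]].
After inserting 3: P = [[2, 3], [8]].
After inserting 4: P = [[2, 3, 4], [8]].
After inserting 1: P = [[1, 3, 4], [2], [8]].
After inserting 6: P = [[1, 3, 4, 6], [2], [8]].
After inserting 7: P = [[1, 3, 4, 6, 7], [2], [8]].
After inserting 5: P = [[1, 3, 4, 5, 7], [2, 6], [8]].

So P = [[1, 3, 4, 5, 7], [2, 6], [8]], Q = [[1, 3, 4, 6, 7], [2, 8], [5]].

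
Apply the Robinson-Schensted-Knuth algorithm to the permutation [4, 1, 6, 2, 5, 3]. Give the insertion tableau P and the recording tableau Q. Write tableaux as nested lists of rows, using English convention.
P = [[1, 2, 3], [4, 5], [6]], Q = [[1, 3, 5], [2, 4], [6]]

Insert each entry of the permutation into P by Schensted row insertion, recording in Q the position of each new cell.

Insert 4: appended to row 1. P = [[4]], Q = [[1]].
Insert 1: 1 bumps 4 from row 1; 4 starts row 2. P = [[1], [4]], Q = [[1], [2]].
Insert 6: appended to row 1. P = [[1, 6], [4]], Q = [[1, 3], [2]].
Insert 2: 2 bumps 6 from row 1; 6 appends to row 2. P = [[1, 2], [4, 6]], Q = [[1, 3], [2, 4]].
Insert 5: appended to row 1. P = [[1, 2, 5], [4, 6]], Q = [[1, 3, 5], [2, 4]].
Insert 3: 3 bumps 5 from row 1; 5 bumps 6 from row 2; 6 starts row 3. P = [[1, 2, 3], [4, 5], [6]], Q = [[1, 3, 5], [2, 4], [6]].

So P = [[1, 2, 3], [4, 5], [6]], Q = [[1, 3, 5], [2, 4], [6]].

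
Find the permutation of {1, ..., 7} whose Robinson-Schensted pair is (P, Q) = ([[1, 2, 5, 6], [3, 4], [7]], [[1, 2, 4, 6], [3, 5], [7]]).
Reverse the RSK construction: for i from n down to 1, find the cell of Q containing i, remove the entry at that cell from P, and reverse-bump it up through P; the value ejected from row 1 is w(i).

Step i=7: Q has 7 at row 3, column 1; remove 7 from row 3 of P and reverse-bump: 7 enters row 2 and ejects 4; 4 enters row 1 and ejects 2. So w(7) = 2. P is now [[1, 4, 5, 6], [3, 7]].
Step i=6: Q has 6 at row 1, column 4; remove that cell from P, ejecting 6. So w(6) = 6. P is now [[1, 4, 5], [3, 7]].
Step i=5: Q has 5 at row 2, column 2; remove 7 from row 2 of P and reverse-bump: 7 enters row 1 and ejects 5. So w(5) = 5. P is now [[1, 4, 7], [3]].
Step i=4: Q has 4 at row 1, column 3; remove that cell from P, ejecting 7. So w(4) = 7. P is now [[1, 4], [3]].
Step i=3: Q has 3 at row 2, column 1; remove 3 from row 2 of P and reverse-bump: 3 enters row 1 and ejects 1. So w(3) = 1. P is now [[3, 4]].
Step i=2: Q has 2 at row 1, column 2; remove that cell from P, ejecting 4. So w(2) = 4. P is now [[3]].
Step i=1: Q has 1 at row 1, column 1; remove that cell from P, ejecting 3. So w(1) = 3. P is now [].

So w = 3 4 1 7 5 6 2.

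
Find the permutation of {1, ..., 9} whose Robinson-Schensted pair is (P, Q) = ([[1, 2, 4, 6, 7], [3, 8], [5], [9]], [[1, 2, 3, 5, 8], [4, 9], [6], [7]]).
1 3 9 5 6 4 2 8 7

Reverse the RSK construction: for i from n down to 1, find the cell of Q containing i, remove the entry at that cell from P, and reverse-bump it up through P; the value ejected from row 1 is w(i).

Step i=9: Q has 9 at row 2, column 2; remove 8 from row 2 of P and reverse-bump: 8 enters row 1 and ejects 7. So w(9) = 7. P is now [[1, 2, 4, 6, 8], [3], [5], [9]].
Step i=8: Q has 8 at row 1, column 5; remove that cell from P, ejecting 8. So w(8) = 8. P is now [[1, 2, 4, 6], [3], [5], [9]].
Step i=7: Q has 7 at row 4, column 1; remove 9 from row 4 of P and reverse-bump: 9 enters row 3 and ejects 5; 5 enters row 2 and ejects 3; 3 enters row 1 and ejects 2. So w(7) = 2. P is now [[1, 3, 4, 6], [5], [9]].
Step i=6: Q has 6 at row 3, column 1; remove 9 from row 3 of P and reverse-bump: 9 enters row 2 and ejects 5; 5 enters row 1 and ejects 4. So w(6) = 4. P is now [[1, 3, 5, 6], [9]].
Step i=5: Q has 5 at row 1, column 4; remove that cell from P, ejecting 6. So w(5) = 6. P is now [[1, 3, 5], [9]].
Step i=4: Q has 4 at row 2, column 1; remove 9 from row 2 of P and reverse-bump: 9 enters row 1 and ejects 5. So w(4) = 5. P is now [[1, 3, 9]].
Step i=3: Q has 3 at row 1, column 3; remove that cell from P, ejecting 9. So w(3) = 9. P is now [[1, 3]].
Step i=2: Q has 2 at row 1, column 2; remove that cell from P, ejecting 3. So w(2) = 3. P is now [[1]].
Step i=1: Q has 1 at row 1, column 1; remove that cell from P, ejecting 1. So w(1) = 1. P is now [].

So w = 1 3 9 5 6 4 2 8 7.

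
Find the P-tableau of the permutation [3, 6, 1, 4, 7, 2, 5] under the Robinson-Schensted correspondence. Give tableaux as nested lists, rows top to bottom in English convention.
Insert 3: appended to row 1. P = [[3]].
Insert 6: appended to row 1. P = [[3, 6]].
Insert 1: 1 bumps 3 from row 1; 3 starts row 2. P = [[1, 6], [3]].
Insert 4: 4 bumps 6 from row 1; 6 appends to row 2. P = [[1, 4], [3, 6]].
Insert 7: appended to row 1. P = [[1, 4, 7], [3, 6]].
Insert 2: 2 bumps 4 from row 1; 4 bumps 6 from row 2; 6 starts row 3. P = [[1, 2, 7], [3, 4], [6]].
Insert 5: 5 bumps 7 from row 1; 7 appends to row 2. P = [[1, 2, 5], [3, 4, 7], [6]].

So P = [[1, 2, 5], [3, 4, 7], [6]].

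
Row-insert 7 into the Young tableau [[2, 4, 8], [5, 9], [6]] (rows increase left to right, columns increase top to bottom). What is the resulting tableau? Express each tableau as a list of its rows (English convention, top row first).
In row 1, 7 replaces 8 (the leftmost entry greater than 7); 8 is bumped to row 2. In row 2, 8 replaces 9 (the leftmost entry greater than 8); 9 is bumped to row 3. 9 is appended to row 3. The new tableau is [[2, 4, 7], [5, 8], [6, 9]].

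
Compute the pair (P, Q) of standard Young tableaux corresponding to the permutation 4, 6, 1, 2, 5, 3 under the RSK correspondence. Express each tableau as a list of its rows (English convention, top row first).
Insert each entry of the permutation into P by Schensted row insertion, recording in Q the position of each new cell.

After inserting 4: P = [[4]].
After inserting 6: P = [[4, 6]].
After inserting 1: P = [[1, 6], [4]].
After inserting 2: P = [[1, 2], [4, 6]].
After inserting 5: P = [[1, 2, 5], [4, 6]].
After inserting 3: P = [[1, 2, 3], [4, 5], [6]].

So P = [[1, 2, 3], [4, 5], [6]], Q = [[1, 2, 5], [3, 4], [6]].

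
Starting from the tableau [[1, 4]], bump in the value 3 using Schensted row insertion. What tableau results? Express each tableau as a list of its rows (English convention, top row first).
[[1, 3], [4]]

In row 1, 3 replaces 4 (the leftmost entry greater than 3); 4 is bumped to row 2. 4 starts a new row 2. The new tableau is [[1, 3], [4]].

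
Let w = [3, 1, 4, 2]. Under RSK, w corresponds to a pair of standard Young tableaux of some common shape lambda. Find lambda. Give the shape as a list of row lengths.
Row-insert each entry into an empty tableau.

After inserting 3: P = [[3]].
After inserting 1: P = [[1], [3]].
After inserting 4: P = [[1, 4], [3]].
After inserting 2: P = [[1, 2], [3, 4]].

The final insertion tableau P = [[1, 2], [3, 4]] has shape [2, 2].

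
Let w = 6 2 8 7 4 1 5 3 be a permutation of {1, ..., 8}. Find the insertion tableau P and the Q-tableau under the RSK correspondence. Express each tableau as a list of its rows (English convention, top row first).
P = [[1, 3, 5], [2, 4], [6, 7], [8]], Q = [[1, 3, 7], [2, 4], [5, 8], [6]]

Insert each entry of the permutation into P by Schensted row insertion, recording in Q the position of each new cell.

Insert 6: appended to row 1. P = [[6]].
Insert 2: 2 bumps 6 from row 1; 6 starts row 2. P = [[2], [6]].
Insert 8: appended to row 1. P = [[2, 8], [6]].
Insert 7: 7 bumps 8 from row 1; 8 appends to row 2. P = [[2, 7], [6, 8]].
Insert 4: 4 bumps 7 from row 1; 7 bumps 8 from row 2; 8 starts row 3. P = [[2, 4], [6, 7], [8]].
Insert 1: 1 bumps 2 from row 1; 2 bumps 6 from row 2; 6 bumps 8 from row 3; 8 starts row 4. P = [[1, 4], [2, 7], [6], [8]].
Insert 5: appended to row 1. P = [[1, 4, 5], [2, 7], [6], [8]].
Insert 3: 3 bumps 4 from row 1; 4 bumps 7 from row 2; 7 appends to row 3. P = [[1, 3, 5], [2, 4], [6, 7], [8]].

So P = [[1, 3, 5], [2, 4], [6, 7], [8]], Q = [[1, 3, 7], [2, 4], [5, 8], [6]].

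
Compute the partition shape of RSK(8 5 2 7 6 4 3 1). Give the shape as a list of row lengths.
RSK row insertion gives P = [[1, 3], [2, 6], [4], [5], [7], [8]], which has shape [2, 2, 1, 1, 1, 1].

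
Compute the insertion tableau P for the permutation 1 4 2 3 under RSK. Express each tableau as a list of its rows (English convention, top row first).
Insert 1: appended to row 1. P = [[1]].
Insert 4: appended to row 1. P = [[1, 4]].
Insert 2: 2 bumps 4 from row 1; 4 starts row 2. P = [[1, 2], [4]].
Insert 3: appended to row 1. P = [[1, 2, 3], [4]].

So P = [[1, 2, 3], [4]].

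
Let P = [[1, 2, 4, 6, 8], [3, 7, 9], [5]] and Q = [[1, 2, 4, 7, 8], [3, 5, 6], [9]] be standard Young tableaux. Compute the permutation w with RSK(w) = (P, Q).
5 7 1 9 3 4 6 8 2

Reverse the RSK construction: for i from n down to 1, find the cell of Q containing i, remove the entry at that cell from P, and reverse-bump it up through P; the value ejected from row 1 is w(i).

Step i=9: Q has 9 at row 3, column 1; remove 5 from row 3 of P and reverse-bump: 5 enters row 2 and ejects 3; 3 enters row 1 and ejects 2. So w(9) = 2. P is now [[1, 3, 4, 6, 8], [5, 7, 9]].
Step i=8: Q has 8 at row 1, column 5; remove that cell from P, ejecting 8. So w(8) = 8. P is now [[1, 3, 4, 6], [5, 7, 9]].
Step i=7: Q has 7 at row 1, column 4; remove that cell from P, ejecting 6. So w(7) = 6. P is now [[1, 3, 4], [5, 7, 9]].
Step i=6: Q has 6 at row 2, column 3; remove 9 from row 2 of P and reverse-bump: 9 enters row 1 and ejects 4. So w(6) = 4. P is now [[1, 3, 9], [5, 7]].
Step i=5: Q has 5 at row 2, column 2; remove 7 from row 2 of P and reverse-bump: 7 enters row 1 and ejects 3. So w(5) = 3. P is now [[1, 7, 9], [5]].
Step i=4: Q has 4 at row 1, column 3; remove that cell from P, ejecting 9. So w(4) = 9. P is now [[1, 7], [5]].
Step i=3: Q has 3 at row 2, column 1; remove 5 from row 2 of P and reverse-bump: 5 enters row 1 and ejects 1. So w(3) = 1. P is now [[5, 7]].
Step i=2: Q has 2 at row 1, column 2; remove that cell from P, ejecting 7. So w(2) = 7. P is now [[5]].
Step i=1: Q has 1 at row 1, column 1; remove that cell from P, ejecting 5. So w(1) = 5. P is now [].

So w = 5 7 1 9 3 4 6 8 2.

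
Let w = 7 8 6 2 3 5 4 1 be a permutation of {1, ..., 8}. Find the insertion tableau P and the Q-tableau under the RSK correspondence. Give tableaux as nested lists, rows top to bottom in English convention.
P = [[1, 3, 4], [2, 8], [5], [6], [7]], Q = [[1, 2, 6], [3, 5], [4], [7], [8]]

Insert each entry of the permutation into P by Schensted row insertion, recording in Q the position of each new cell.

After inserting 7: P = [[7]].
After inserting 8: P = [[7, 8]].
After inserting 6: P = [[6, 8], [7]].
After inserting 2: P = [[2, 8], [6], [7]].
After inserting 3: P = [[2, 3], [6, 8], [7]].
After inserting 5: P = [[2, 3, 5], [6, 8], [7]].
After inserting 4: P = [[2, 3, 4], [5, 8], [6], [7]].
After inserting 1: P = [[1, 3, 4], [2, 8], [5], [6], [7]].

So P = [[1, 3, 4], [2, 8], [5], [6], [7]], Q = [[1, 2, 6], [3, 5], [4], [7], [8]].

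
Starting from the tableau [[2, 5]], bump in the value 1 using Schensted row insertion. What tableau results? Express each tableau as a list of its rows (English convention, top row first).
In row 1, 1 replaces 2 (the leftmost entry greater than 1); 2 is bumped to row 2. 2 starts a new row 2. The new tableau is [[1, 5], [2]].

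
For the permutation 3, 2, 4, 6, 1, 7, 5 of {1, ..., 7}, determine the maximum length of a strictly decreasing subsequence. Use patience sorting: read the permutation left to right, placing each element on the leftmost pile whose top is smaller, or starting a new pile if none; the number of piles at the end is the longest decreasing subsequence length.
3: new pile. tops = [3]
2: new pile. tops = [3, 2]
4: onto pile 1 (replacing 3). tops = [4, 2]
6: onto pile 1 (replacing 4). tops = [6, 2]
1: new pile. tops = [6, 2, 1]
7: onto pile 1 (replacing 6). tops = [7, 2, 1]
5: onto pile 2 (replacing 2). tops = [7, 5, 1]

3 piles, so the longest decreasing subsequence has length 3.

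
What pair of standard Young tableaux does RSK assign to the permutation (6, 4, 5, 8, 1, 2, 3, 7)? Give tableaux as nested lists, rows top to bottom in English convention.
Insert each entry of the permutation into P by Schensted row insertion, recording in Q the position of each new cell.

Insert 6: appended to row 1. P = [[6]].
Insert 4: 4 bumps 6 from row 1; 6 starts row 2. P = [[4], [6]].
Insert 5: appended to row 1. P = [[4, 5], [6]].
Insert 8: appended to row 1. P = [[4, 5, 8], [6]].
Insert 1: 1 bumps 4 from row 1; 4 bumps 6 from row 2; 6 starts row 3. P = [[1, 5, 8], [4], [6]].
Insert 2: 2 bumps 5 from row 1; 5 appends to row 2. P = [[1, 2, 8], [4, 5], [6]].
Insert 3: 3 bumps 8 from row 1; 8 appends to row 2. P = [[1, 2, 3], [4, 5, 8], [6]].
Insert 7: appended to row 1. P = [[1, 2, 3, 7], [4, 5, 8], [6]].

So P = [[1, 2, 3, 7], [4, 5, 8], [6]], Q = [[1, 3, 4, 8], [2, 6, 7], [5]].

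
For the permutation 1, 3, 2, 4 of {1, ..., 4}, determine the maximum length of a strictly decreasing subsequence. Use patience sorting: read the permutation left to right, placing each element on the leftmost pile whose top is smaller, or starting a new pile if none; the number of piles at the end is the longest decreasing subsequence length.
1: new pile. tops = [1]
3: onto pile 1 (replacing 1). tops = [3]
2: new pile. tops = [3, 2]
4: onto pile 1 (replacing 3). tops = [4, 2]

2 piles, so the longest decreasing subsequence has length 2.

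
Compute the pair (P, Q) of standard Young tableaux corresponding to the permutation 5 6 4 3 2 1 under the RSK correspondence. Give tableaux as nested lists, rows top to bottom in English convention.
P = [[1, 6], [2], [3], [4], [5]], Q = [[1, 2], [3], [4], [5], [6]]

Insert each entry of the permutation into P by Schensted row insertion, recording in Q the position of each new cell.

Insert 5: appended to row 1. P = [[5]], Q = [[1]].
Insert 6: appended to row 1. P = [[5, 6]], Q = [[1, 2]].
Insert 4: 4 bumps 5 from row 1; 5 starts row 2. P = [[4, 6], [5]], Q = [[1, 2], [3]].
Insert 3: 3 bumps 4 from row 1; 4 bumps 5 from row 2; 5 starts row 3. P = [[3, 6], [4], [5]], Q = [[1, 2], [3], [4]].
Insert 2: 2 bumps 3 from row 1; 3 bumps 4 from row 2; 4 bumps 5 from row 3; 5 starts row 4. P = [[2, 6], [3], [4], [5]], Q = [[1, 2], [3], [4], [5]].
Insert 1: 1 bumps 2 from row 1; 2 bumps 3 from row 2; 3 bumps 4 from row 3; 4 bumps 5 from row 4; 5 starts row 5. P = [[1, 6], [2], [3], [4], [5]], Q = [[1, 2], [3], [4], [5], [6]].

So P = [[1, 6], [2], [3], [4], [5]], Q = [[1, 2], [3], [4], [5], [6]].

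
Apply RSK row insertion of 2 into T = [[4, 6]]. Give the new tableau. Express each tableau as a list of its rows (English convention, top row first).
In row 1, 2 replaces 4 (the leftmost entry greater than 2); 4 is bumped to row 2. 4 starts a new row 2. The new tableau is [[2, 6], [4]].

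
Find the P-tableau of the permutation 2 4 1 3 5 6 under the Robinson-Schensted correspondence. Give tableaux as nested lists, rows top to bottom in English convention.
P = [[1, 3, 5, 6], [2, 4]]

Insert 2: appended to row 1. P = [[2]].
Insert 4: appended to row 1. P = [[2, 4]].
Insert 1: 1 bumps 2 from row 1; 2 starts row 2. P = [[1, 4], [2]].
Insert 3: 3 bumps 4 from row 1; 4 appends to row 2. P = [[1, 3], [2, 4]].
Insert 5: appended to row 1. P = [[1, 3, 5], [2, 4]].
Insert 6: appended to row 1. P = [[1, 3, 5, 6], [2, 4]].

So P = [[1, 3, 5, 6], [2, 4]].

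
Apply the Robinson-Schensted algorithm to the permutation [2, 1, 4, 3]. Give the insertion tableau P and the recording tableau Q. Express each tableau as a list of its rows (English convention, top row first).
Insert each entry of the permutation into P by Schensted row insertion, recording in Q the position of each new cell.

Insert 2: appended to row 1. P = [[2]].
Insert 1: 1 bumps 2 from row 1; 2 starts row 2. P = [[1], [2]].
Insert 4: appended to row 1. P = [[1, 4], [2]].
Insert 3: 3 bumps 4 from row 1; 4 appends to row 2. P = [[1, 3], [2, 4]].

So P = [[1, 3], [2, 4]], Q = [[1, 3], [2, 4]].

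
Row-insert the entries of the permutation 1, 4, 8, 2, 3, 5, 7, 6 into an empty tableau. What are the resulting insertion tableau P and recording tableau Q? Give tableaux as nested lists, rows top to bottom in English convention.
P = [[1, 2, 3, 5, 6], [4, 7], [8]], Q = [[1, 2, 3, 6, 7], [4, 5], [8]]

Insert each entry of the permutation into P by Schensted row insertion, recording in Q the position of each new cell.

Insert 1: appended to row 1. P = [[1]].
Insert 4: appended to row 1. P = [[1, 4]].
Insert 8: appended to row 1. P = [[1, 4, 8]].
Insert 2: 2 bumps 4 from row 1; 4 starts row 2. P = [[1, 2, 8], [4]].
Insert 3: 3 bumps 8 from row 1; 8 appends to row 2. P = [[1, 2, 3], [4, 8]].
Insert 5: appended to row 1. P = [[1, 2, 3, 5], [4, 8]].
Insert 7: appended to row 1. P = [[1, 2, 3, 5, 7], [4, 8]].
Insert 6: 6 bumps 7 from row 1; 7 bumps 8 from row 2; 8 starts row 3. P = [[1, 2, 3, 5, 6], [4, 7], [8]].

So P = [[1, 2, 3, 5, 6], [4, 7], [8]], Q = [[1, 2, 3, 6, 7], [4, 5], [8]].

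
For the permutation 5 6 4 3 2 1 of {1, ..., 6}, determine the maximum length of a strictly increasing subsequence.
2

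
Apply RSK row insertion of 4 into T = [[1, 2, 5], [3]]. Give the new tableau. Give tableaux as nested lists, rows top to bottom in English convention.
[[1, 2, 4], [3, 5]]

In row 1, 4 replaces 5 (the leftmost entry greater than 4); 5 is bumped to row 2. 5 is appended to row 2. The new tableau is [[1, 2, 4], [3, 5]].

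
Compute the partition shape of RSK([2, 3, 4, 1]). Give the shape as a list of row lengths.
Row-insert each entry into an empty tableau.

After inserting 2: P = [[2]].
After inserting 3: P = [[2, 3]].
After inserting 4: P = [[2, 3, 4]].
After inserting 1: P = [[1, 3, 4], [2]].

The final insertion tableau P = [[1, 3, 4], [2]] has shape [3, 1].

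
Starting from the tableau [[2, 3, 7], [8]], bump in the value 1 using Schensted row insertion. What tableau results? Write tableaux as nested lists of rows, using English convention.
[[1, 3, 7], [2], [8]]

In row 1, 1 replaces 2 (the leftmost entry greater than 1); 2 is bumped to row 2. In row 2, 2 replaces 8 (the leftmost entry greater than 2); 8 is bumped to row 3. 8 starts a new row 3. The new tableau is [[1, 3, 7], [2], [8]].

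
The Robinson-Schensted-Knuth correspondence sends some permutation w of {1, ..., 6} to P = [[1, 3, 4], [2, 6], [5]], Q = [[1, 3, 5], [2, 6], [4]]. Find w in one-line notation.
Reverse the RSK construction: for i from n down to 1, find the cell of Q containing i, remove the entry at that cell from P, and reverse-bump it up through P; the value ejected from row 1 is w(i).

Step i=6: Q has 6 at row 2, column 2; remove 6 from row 2 of P and reverse-bump: 6 enters row 1 and ejects 4. So w(6) = 4. P is now [[1, 3, 6], [2], [5]].
Step i=5: Q has 5 at row 1, column 3; remove that cell from P, ejecting 6. So w(5) = 6. P is now [[1, 3], [2], [5]].
Step i=4: Q has 4 at row 3, column 1; remove 5 from row 3 of P and reverse-bump: 5 enters row 2 and ejects 2; 2 enters row 1 and ejects 1. So w(4) = 1. P is now [[2, 3], [5]].
Step i=3: Q has 3 at row 1, column 2; remove that cell from P, ejecting 3. So w(3) = 3. P is now [[2], [5]].
Step i=2: Q has 2 at row 2, column 1; remove 5 from row 2 of P and reverse-bump: 5 enters row 1 and ejects 2. So w(2) = 2. P is now [[5]].
Step i=1: Q has 1 at row 1, column 1; remove that cell from P, ejecting 5. So w(1) = 5. P is now [].

So w = 5 2 3 1 6 4.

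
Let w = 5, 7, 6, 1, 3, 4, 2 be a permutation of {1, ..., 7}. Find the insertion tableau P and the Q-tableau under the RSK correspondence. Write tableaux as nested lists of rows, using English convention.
P = [[1, 2, 4], [3, 6], [5], [7]], Q = [[1, 2, 6], [3, 5], [4], [7]]

Insert each entry of the permutation into P by Schensted row insertion, recording in Q the position of each new cell.

Insert 5: appended to row 1. P = [[5]].
Insert 7: appended to row 1. P = [[5, 7]].
Insert 6: 6 bumps 7 from row 1; 7 starts row 2. P = [[5, 6], [7]].
Insert 1: 1 bumps 5 from row 1; 5 bumps 7 from row 2; 7 starts row 3. P = [[1, 6], [5], [7]].
Insert 3: 3 bumps 6 from row 1; 6 appends to row 2. P = [[1, 3], [5, 6], [7]].
Insert 4: appended to row 1. P = [[1, 3, 4], [5, 6], [7]].
Insert 2: 2 bumps 3 from row 1; 3 bumps 5 from row 2; 5 bumps 7 from row 3; 7 starts row 4. P = [[1, 2, 4], [3, 6], [5], [7]].

So P = [[1, 2, 4], [3, 6], [5], [7]], Q = [[1, 2, 6], [3, 5], [4], [7]].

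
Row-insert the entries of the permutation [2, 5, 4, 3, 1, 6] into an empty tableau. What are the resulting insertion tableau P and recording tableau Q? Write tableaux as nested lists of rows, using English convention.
Insert each entry of the permutation into P by Schensted row insertion, recording in Q the position of each new cell.

Insert 2: appended to row 1. P = [[2]], Q = [[1]].
Insert 5: appended to row 1. P = [[2, 5]], Q = [[1, 2]].
Insert 4: 4 bumps 5 from row 1; 5 starts row 2. P = [[2, 4], [5]], Q = [[1, 2], [3]].
Insert 3: 3 bumps 4 from row 1; 4 bumps 5 from row 2; 5 starts row 3. P = [[2, 3], [4], [5]], Q = [[1, 2], [3], [4]].
Insert 1: 1 bumps 2 from row 1; 2 bumps 4 from row 2; 4 bumps 5 from row 3; 5 starts row 4. P = [[1, 3], [2], [4], [5]], Q = [[1, 2], [3], [4], [5]].
Insert 6: appended to row 1. P = [[1, 3, 6], [2], [4], [5]], Q = [[1, 2, 6], [3], [4], [5]].

So P = [[1, 3, 6], [2], [4], [5]], Q = [[1, 2, 6], [3], [4], [5]].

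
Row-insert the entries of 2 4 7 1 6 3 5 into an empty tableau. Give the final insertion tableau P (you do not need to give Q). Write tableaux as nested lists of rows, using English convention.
Insert 2: appended to row 1. P = [[2]].
Insert 4: appended to row 1. P = [[2, 4]].
Insert 7: appended to row 1. P = [[2, 4, 7]].
Insert 1: 1 bumps 2 from row 1; 2 starts row 2. P = [[1, 4, 7], [2]].
Insert 6: 6 bumps 7 from row 1; 7 appends to row 2. P = [[1, 4, 6], [2, 7]].
Insert 3: 3 bumps 4 from row 1; 4 bumps 7 from row 2; 7 starts row 3. P = [[1, 3, 6], [2, 4], [7]].
Insert 5: 5 bumps 6 from row 1; 6 appends to row 2. P = [[1, 3, 5], [2, 4, 6], [7]].

So P = [[1, 3, 5], [2, 4, 6], [7]].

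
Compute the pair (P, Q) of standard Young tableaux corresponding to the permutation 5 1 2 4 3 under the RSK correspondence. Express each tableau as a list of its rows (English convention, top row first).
Insert each entry of the permutation into P by Schensted row insertion, recording in Q the position of each new cell.

Insert 5: appended to row 1. P = [[5]].
Insert 1: 1 bumps 5 from row 1; 5 starts row 2. P = [[1], [5]].
Insert 2: appended to row 1. P = [[1, 2], [5]].
Insert 4: appended to row 1. P = [[1, 2, 4], [5]].
Insert 3: 3 bumps 4 from row 1; 4 bumps 5 from row 2; 5 starts row 3. P = [[1, 2, 3], [4], [5]].

So P = [[1, 2, 3], [4], [5]], Q = [[1, 3, 4], [2], [5]].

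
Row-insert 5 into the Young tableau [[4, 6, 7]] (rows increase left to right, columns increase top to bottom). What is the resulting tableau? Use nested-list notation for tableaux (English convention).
[[4, 5, 7], [6]]

In row 1, 5 replaces 6 (the leftmost entry greater than 5); 6 is bumped to row 2. 6 starts a new row 2. The new tableau is [[4, 5, 7], [6]].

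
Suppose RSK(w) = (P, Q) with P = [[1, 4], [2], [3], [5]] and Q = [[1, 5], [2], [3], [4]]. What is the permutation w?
5 3 2 1 4

Reverse the RSK construction: for i from n down to 1, find the cell of Q containing i, remove the entry at that cell from P, and reverse-bump it up through P; the value ejected from row 1 is w(i).

Step i=5: Q has 5 at row 1, column 2; remove that cell from P, ejecting 4. So w(5) = 4. P is now [[1], [2], [3], [5]].
Step i=4: Q has 4 at row 4, column 1; remove 5 from row 4 of P and reverse-bump: 5 enters row 3 and ejects 3; 3 enters row 2 and ejects 2; 2 enters row 1 and ejects 1. So w(4) = 1. P is now [[2], [3], [5]].
Step i=3: Q has 3 at row 3, column 1; remove 5 from row 3 of P and reverse-bump: 5 enters row 2 and ejects 3; 3 enters row 1 and ejects 2. So w(3) = 2. P is now [[3], [5]].
Step i=2: Q has 2 at row 2, column 1; remove 5 from row 2 of P and reverse-bump: 5 enters row 1 and ejects 3. So w(2) = 3. P is now [[5]].
Step i=1: Q has 1 at row 1, column 1; remove that cell from P, ejecting 5. So w(1) = 5. P is now [].

So w = 5 3 2 1 4.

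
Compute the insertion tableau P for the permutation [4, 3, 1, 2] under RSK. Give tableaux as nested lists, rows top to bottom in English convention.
After inserting 4: P = [[4]].
After inserting 3: P = [[3], [4]].
After inserting 1: P = [[1], [3], [4]].
After inserting 2: P = [[1, 2], [3], [4]].

So P = [[1, 2], [3], [4]].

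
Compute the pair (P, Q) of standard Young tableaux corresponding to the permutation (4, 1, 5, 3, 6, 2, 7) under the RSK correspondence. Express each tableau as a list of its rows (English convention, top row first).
P = [[1, 2, 6, 7], [3, 5], [4]], Q = [[1, 3, 5, 7], [2, 4], [6]]

Insert each entry of the permutation into P by Schensted row insertion, recording in Q the position of each new cell.

Insert 4: appended to row 1. P = [[4]].
Insert 1: 1 bumps 4 from row 1; 4 starts row 2. P = [[1], [4]].
Insert 5: appended to row 1. P = [[1, 5], [4]].
Insert 3: 3 bumps 5 from row 1; 5 appends to row 2. P = [[1, 3], [4, 5]].
Insert 6: appended to row 1. P = [[1, 3, 6], [4, 5]].
Insert 2: 2 bumps 3 from row 1; 3 bumps 4 from row 2; 4 starts row 3. P = [[1, 2, 6], [3, 5], [4]].
Insert 7: appended to row 1. P = [[1, 2, 6, 7], [3, 5], [4]].

So P = [[1, 2, 6, 7], [3, 5], [4]], Q = [[1, 3, 5, 7], [2, 4], [6]].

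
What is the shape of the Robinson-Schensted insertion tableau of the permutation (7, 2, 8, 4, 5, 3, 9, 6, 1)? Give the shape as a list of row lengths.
Row-insert each entry into an empty tableau.

After inserting 7: P = [[7]].
After inserting 2: P = [[2], [7]].
After inserting 8: P = [[2, 8], [7]].
After inserting 4: P = [[2, 4], [7, 8]].
After inserting 5: P = [[2, 4, 5], [7, 8]].
After inserting 3: P = [[2, 3, 5], [4, 8], [7]].
After inserting 9: P = [[2, 3, 5, 9], [4, 8], [7]].
After inserting 6: P = [[2, 3, 5, 6], [4, 8, 9], [7]].
After inserting 1: P = [[1, 3, 5, 6], [2, 8, 9], [4], [7]].

The final insertion tableau P = [[1, 3, 5, 6], [2, 8, 9], [4], [7]] has shape [4, 3, 1, 1].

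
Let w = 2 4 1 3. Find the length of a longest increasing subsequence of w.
2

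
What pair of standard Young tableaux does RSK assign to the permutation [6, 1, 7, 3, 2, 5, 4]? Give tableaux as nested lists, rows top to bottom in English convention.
P = [[1, 2, 4], [3, 5], [6, 7]], Q = [[1, 3, 6], [2, 4], [5, 7]]

Insert each entry of the permutation into P by Schensted row insertion, recording in Q the position of each new cell.

After inserting 6: P = [[6]].
After inserting 1: P = [[1], [6]].
After inserting 7: P = [[1, 7], [6]].
After inserting 3: P = [[1, 3], [6, 7]].
After inserting 2: P = [[1, 2], [3, 7], [6]].
After inserting 5: P = [[1, 2, 5], [3, 7], [6]].
After inserting 4: P = [[1, 2, 4], [3, 5], [6, 7]].

So P = [[1, 2, 4], [3, 5], [6, 7]], Q = [[1, 3, 6], [2, 4], [5, 7]].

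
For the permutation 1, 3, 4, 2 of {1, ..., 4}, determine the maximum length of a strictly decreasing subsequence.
2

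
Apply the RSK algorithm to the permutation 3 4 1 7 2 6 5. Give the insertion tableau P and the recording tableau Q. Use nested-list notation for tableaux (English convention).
Insert each entry of the permutation into P by Schensted row insertion, recording in Q the position of each new cell.

Insert 3: appended to row 1. P = [[3]].
Insert 4: appended to row 1. P = [[3, 4]].
Insert 1: 1 bumps 3 from row 1; 3 starts row 2. P = [[1, 4], [3]].
Insert 7: appended to row 1. P = [[1, 4, 7], [3]].
Insert 2: 2 bumps 4 from row 1; 4 appends to row 2. P = [[1, 2, 7], [3, 4]].
Insert 6: 6 bumps 7 from row 1; 7 appends to row 2. P = [[1, 2, 6], [3, 4, 7]].
Insert 5: 5 bumps 6 from row 1; 6 bumps 7 from row 2; 7 starts row 3. P = [[1, 2, 5], [3, 4, 6], [7]].

So P = [[1, 2, 5], [3, 4, 6], [7]], Q = [[1, 2, 4], [3, 5, 6], [7]].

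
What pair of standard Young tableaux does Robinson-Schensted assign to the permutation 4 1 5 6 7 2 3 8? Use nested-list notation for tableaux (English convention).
Insert each entry of the permutation into P by Schensted row insertion, recording in Q the position of each new cell.

Insert 4: appended to row 1. P = [[4]].
Insert 1: 1 bumps 4 from row 1; 4 starts row 2. P = [[1], [4]].
Insert 5: appended to row 1. P = [[1, 5], [4]].
Insert 6: appended to row 1. P = [[1, 5, 6], [4]].
Insert 7: appended to row 1. P = [[1, 5, 6, 7], [4]].
Insert 2: 2 bumps 5 from row 1; 5 appends to row 2. P = [[1, 2, 6, 7], [4, 5]].
Insert 3: 3 bumps 6 from row 1; 6 appends to row 2. P = [[1, 2, 3, 7], [4, 5, 6]].
Insert 8: appended to row 1. P = [[1, 2, 3, 7, 8], [4, 5, 6]].

So P = [[1, 2, 3, 7, 8], [4, 5, 6]], Q = [[1, 3, 4, 5, 8], [2, 6, 7]].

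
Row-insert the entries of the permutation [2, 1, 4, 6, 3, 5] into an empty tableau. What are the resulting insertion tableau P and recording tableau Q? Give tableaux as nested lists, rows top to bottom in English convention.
Insert each entry of the permutation into P by Schensted row insertion, recording in Q the position of each new cell.

Insert 2: appended to row 1. P = [[2]].
Insert 1: 1 bumps 2 from row 1; 2 starts row 2. P = [[1], [2]].
Insert 4: appended to row 1. P = [[1, 4], [2]].
Insert 6: appended to row 1. P = [[1, 4, 6], [2]].
Insert 3: 3 bumps 4 from row 1; 4 appends to row 2. P = [[1, 3, 6], [2, 4]].
Insert 5: 5 bumps 6 from row 1; 6 appends to row 2. P = [[1, 3, 5], [2, 4, 6]].

So P = [[1, 3, 5], [2, 4, 6]], Q = [[1, 3, 4], [2, 5, 6]].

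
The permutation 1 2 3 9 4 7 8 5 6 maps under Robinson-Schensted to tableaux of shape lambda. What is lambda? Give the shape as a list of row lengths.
[6, 2, 1]

Row-insert each entry into an empty tableau.

After inserting 1: P = [[1]].
After inserting 2: P = [[1, 2]].
After inserting 3: P = [[1, 2, 3]].
After inserting 9: P = [[1, 2, 3, 9]].
After inserting 4: P = [[1, 2, 3, 4], [9]].
After inserting 7: P = [[1, 2, 3, 4, 7], [9]].
After inserting 8: P = [[1, 2, 3, 4, 7, 8], [9]].
After inserting 5: P = [[1, 2, 3, 4, 5, 8], [7], [9]].
After inserting 6: P = [[1, 2, 3, 4, 5, 6], [7, 8], [9]].

The final insertion tableau P = [[1, 2, 3, 4, 5, 6], [7, 8], [9]] has shape [6, 2, 1].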